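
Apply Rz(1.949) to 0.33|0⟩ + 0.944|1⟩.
(0.1853 - 0.273i)|0⟩ + (0.5301 + 0.7811i)|1⟩

Rz(1.949) = [[e^(−iθ/2), 0], [0, e^(iθ/2)]] with e^(±iθ/2) = cos(θ/2) ± i·sin(θ/2); θ = 1.949, cos(θ/2) ≈ 0.561582, sin(θ/2) ≈ 0.827421.
With a = amp(|0⟩) = 0.33 and b = amp(|1⟩) = 0.944:
new amp(|0⟩) = (0.561582 - 0.827421i)·a = (0.1853 - 0.273i)
new amp(|1⟩) = (0.561582 + 0.827421i)·b = (0.5301 + 0.7811i)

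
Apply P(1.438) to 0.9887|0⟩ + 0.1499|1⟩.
0.9887|0⟩ + (0.01985 + 0.1486i)|1⟩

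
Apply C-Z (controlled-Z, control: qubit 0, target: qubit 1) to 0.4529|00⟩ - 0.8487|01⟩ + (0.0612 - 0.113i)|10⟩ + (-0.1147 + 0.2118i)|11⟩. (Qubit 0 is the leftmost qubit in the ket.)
0.4529|00⟩ - 0.8487|01⟩ + (0.0612 - 0.113i)|10⟩ + (0.1147 - 0.2118i)|11⟩

C-Z leaves the control-|0⟩ kets |00⟩, |01⟩ unchanged and applies Z to qubit 1 on the control-|1⟩ pair (|10⟩, |11⟩).
Z = [[1, 0], [0, -1]].
With a = amp(|10⟩) = (0.0612 - 0.113i) and b = amp(|11⟩) = (-0.1147 + 0.2118i):
new amp(|10⟩) = (1)·a = (0.0612 - 0.113i)
new amp(|11⟩) = (-1)·b = (0.1147 - 0.2118i)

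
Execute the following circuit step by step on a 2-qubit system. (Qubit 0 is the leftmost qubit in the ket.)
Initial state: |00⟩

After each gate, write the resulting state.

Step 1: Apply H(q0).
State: 1/√2|00⟩ + 1/√2|10⟩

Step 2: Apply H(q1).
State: 1/2|00⟩ + 1/2|01⟩ + 1/2|10⟩ + 1/2|11⟩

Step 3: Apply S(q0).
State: 1/2|00⟩ + 1/2|01⟩ + (1/2)i|10⟩ + (1/2)i|11⟩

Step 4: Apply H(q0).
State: (1/√8 + (1/√8)i)|00⟩ + (1/√8 + (1/√8)i)|01⟩ + (1/√8 - (1/√8)i)|10⟩ + (1/√8 - (1/√8)i)|11⟩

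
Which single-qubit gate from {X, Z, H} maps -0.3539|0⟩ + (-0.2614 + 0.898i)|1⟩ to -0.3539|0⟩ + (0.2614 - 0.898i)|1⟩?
Z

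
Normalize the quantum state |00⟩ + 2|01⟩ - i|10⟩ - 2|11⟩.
0.3162|00⟩ + 0.6325|01⟩ - 0.3162i|10⟩ - 0.6325|11⟩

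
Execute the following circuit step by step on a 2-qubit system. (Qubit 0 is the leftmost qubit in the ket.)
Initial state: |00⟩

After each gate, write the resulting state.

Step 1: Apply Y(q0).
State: i|10⟩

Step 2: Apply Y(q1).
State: -|11⟩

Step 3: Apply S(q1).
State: -i|11⟩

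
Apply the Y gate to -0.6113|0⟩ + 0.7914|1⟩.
-0.7914i|0⟩ - 0.6113i|1⟩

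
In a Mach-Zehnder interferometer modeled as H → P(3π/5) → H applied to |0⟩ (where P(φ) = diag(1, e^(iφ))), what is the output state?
(0.3455 + 0.4755i)|0⟩ + (0.6545 - 0.4755i)|1⟩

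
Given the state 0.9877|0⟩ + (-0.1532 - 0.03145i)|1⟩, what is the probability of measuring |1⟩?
0.02446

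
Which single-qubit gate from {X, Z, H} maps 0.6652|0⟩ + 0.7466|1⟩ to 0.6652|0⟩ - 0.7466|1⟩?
Z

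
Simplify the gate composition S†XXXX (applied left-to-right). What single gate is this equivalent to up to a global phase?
S†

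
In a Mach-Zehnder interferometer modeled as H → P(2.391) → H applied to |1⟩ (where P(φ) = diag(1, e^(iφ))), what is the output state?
(0.8656 - 0.341i)|0⟩ + (0.1344 + 0.341i)|1⟩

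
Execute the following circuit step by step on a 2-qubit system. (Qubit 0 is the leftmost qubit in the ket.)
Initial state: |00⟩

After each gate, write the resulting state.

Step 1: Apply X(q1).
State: |01⟩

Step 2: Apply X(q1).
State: |00⟩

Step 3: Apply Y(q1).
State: i|01⟩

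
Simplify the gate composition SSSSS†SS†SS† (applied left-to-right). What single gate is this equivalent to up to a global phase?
S†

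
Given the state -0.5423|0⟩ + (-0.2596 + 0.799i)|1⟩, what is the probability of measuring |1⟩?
0.7058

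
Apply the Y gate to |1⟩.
-i|0⟩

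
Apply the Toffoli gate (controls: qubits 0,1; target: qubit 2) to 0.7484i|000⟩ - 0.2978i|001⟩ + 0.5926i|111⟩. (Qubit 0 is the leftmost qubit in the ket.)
0.7484i|000⟩ - 0.2978i|001⟩ + 0.5926i|110⟩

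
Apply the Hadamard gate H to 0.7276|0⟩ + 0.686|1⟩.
0.9996|0⟩ + 0.02942|1⟩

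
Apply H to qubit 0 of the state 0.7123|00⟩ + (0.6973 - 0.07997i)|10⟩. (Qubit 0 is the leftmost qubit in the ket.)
(0.9967 - 0.05655i)|00⟩ + (0.01061 + 0.05655i)|10⟩

H on qubit 0 mixes each pair of kets that differ only in qubit 0: amplitudes (a, b) of (|…0…⟩, |…1…⟩) become ((a + b)/√2, (a − b)/√2). Kets absent from the input have amplitude 0.
(|00⟩, |10⟩): (a, b) = (0.7123, (0.6973 - 0.07997i)) → ((0.9967 - 0.05655i), (0.01061 + 0.05655i))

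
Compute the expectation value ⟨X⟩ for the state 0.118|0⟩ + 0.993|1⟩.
0.2343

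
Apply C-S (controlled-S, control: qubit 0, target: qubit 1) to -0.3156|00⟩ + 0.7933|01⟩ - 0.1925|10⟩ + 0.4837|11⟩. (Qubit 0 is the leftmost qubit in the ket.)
-0.3156|00⟩ + 0.7933|01⟩ - 0.1925|10⟩ + 0.4837i|11⟩

C-S leaves the control-|0⟩ kets |00⟩, |01⟩ unchanged and applies S to qubit 1 on the control-|1⟩ pair (|10⟩, |11⟩).
S = [[1, 0], [0, i]].
With a = amp(|10⟩) = -0.1925 and b = amp(|11⟩) = 0.4837:
new amp(|10⟩) = (1)·a = -0.1925
new amp(|11⟩) = (i)·b = 0.4837i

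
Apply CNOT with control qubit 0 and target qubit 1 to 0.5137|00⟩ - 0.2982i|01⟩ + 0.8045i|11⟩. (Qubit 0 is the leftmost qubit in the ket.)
0.5137|00⟩ - 0.2982i|01⟩ + 0.8045i|10⟩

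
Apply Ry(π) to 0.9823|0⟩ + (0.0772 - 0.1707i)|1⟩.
(-0.0772 + 0.1707i)|0⟩ + 0.9823|1⟩

Ry(π) = [[cos(θ/2), −sin(θ/2)], [sin(θ/2), cos(θ/2)]]; θ = π, cos(θ/2) ≈ 0, sin(θ/2) ≈ 1.
With a = amp(|0⟩) = 0.9823 and b = amp(|1⟩) = (0.0772 - 0.1707i):
new amp(|0⟩) = (-1)·b = (-0.0772 + 0.1707i)
new amp(|1⟩) = (1)·a = 0.9823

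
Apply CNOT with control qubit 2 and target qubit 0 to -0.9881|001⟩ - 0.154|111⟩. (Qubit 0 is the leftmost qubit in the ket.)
-0.154|011⟩ - 0.9881|101⟩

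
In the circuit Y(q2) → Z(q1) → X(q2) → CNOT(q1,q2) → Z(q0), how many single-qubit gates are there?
4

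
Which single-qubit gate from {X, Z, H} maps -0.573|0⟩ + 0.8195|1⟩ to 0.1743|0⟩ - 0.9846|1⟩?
H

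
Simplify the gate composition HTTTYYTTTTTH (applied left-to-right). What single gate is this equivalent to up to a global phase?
I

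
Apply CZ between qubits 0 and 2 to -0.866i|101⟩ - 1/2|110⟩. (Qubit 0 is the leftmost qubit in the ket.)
0.866i|101⟩ - 1/2|110⟩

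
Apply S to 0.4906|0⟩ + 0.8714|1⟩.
0.4906|0⟩ + 0.8714i|1⟩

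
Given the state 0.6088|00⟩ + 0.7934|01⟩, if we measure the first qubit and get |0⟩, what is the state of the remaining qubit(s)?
0.6088|0⟩ + 0.7934|1⟩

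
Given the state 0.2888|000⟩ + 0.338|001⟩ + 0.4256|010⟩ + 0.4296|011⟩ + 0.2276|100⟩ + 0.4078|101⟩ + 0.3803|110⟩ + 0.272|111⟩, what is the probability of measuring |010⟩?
0.1811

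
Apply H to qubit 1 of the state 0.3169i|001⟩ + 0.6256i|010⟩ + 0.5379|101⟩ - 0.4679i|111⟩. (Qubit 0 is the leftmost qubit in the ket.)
0.4424i|000⟩ + 0.2241i|001⟩ - 0.4424i|010⟩ + 0.2241i|011⟩ + (0.3804 - 0.3309i)|101⟩ + (0.3804 + 0.3309i)|111⟩

H on qubit 1 mixes each pair of kets that differ only in qubit 1: amplitudes (a, b) of (|…0…⟩, |…1…⟩) become ((a + b)/√2, (a − b)/√2). Kets absent from the input have amplitude 0.
(|000⟩, |010⟩): (a, b) = (0, 0.6256i) → (0.4424i, -0.4424i)
(|001⟩, |011⟩): (a, b) = (0.3169i, 0) → (0.2241i, 0.2241i)
(|101⟩, |111⟩): (a, b) = (0.5379, -0.4679i) → ((0.3804 - 0.3309i), (0.3804 + 0.3309i))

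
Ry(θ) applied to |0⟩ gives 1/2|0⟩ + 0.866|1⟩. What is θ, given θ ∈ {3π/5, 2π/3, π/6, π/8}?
2π/3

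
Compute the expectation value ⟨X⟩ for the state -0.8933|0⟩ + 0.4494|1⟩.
-0.8029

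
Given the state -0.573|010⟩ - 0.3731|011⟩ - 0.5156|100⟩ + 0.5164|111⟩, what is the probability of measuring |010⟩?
0.3283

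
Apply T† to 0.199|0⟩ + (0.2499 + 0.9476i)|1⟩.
0.199|0⟩ + (0.8468 + 0.4933i)|1⟩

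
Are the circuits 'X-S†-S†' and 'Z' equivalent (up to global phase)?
No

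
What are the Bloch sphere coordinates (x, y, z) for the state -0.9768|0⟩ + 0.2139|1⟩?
(-0.4179, 0, 0.9084)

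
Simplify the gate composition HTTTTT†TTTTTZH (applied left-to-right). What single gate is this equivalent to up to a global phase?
X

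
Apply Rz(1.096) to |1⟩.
(0.8536 + 0.521i)|1⟩

Rz(1.096) = [[e^(−iθ/2), 0], [0, e^(iθ/2)]] with e^(±iθ/2) = cos(θ/2) ± i·sin(θ/2); θ = 1.096, cos(θ/2) ≈ 0.853568, sin(θ/2) ≈ 0.520981.
With a = amp(|0⟩) = 0 and b = amp(|1⟩) = 1:
new amp(|0⟩) = (0.853568 - 0.520981i)·a = 0
new amp(|1⟩) = (0.853568 + 0.520981i)·b = (0.8536 + 0.521i)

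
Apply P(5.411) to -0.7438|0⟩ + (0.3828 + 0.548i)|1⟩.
-0.7438|0⟩ + (0.6658 + 0.05932i)|1⟩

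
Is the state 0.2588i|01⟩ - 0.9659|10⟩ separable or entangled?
Entangled

Writing the state as a|00⟩ + b|01⟩ + c|10⟩ + d|11⟩, it is a product state iff ad − bc = 0.
Here (a, b, c, d) = (0, 0.2588i, -0.9659, 0): ad − bc = (0)(0) − (0.2588i)(-0.9659) = 0.25i ≠ 0, so the state is entangled.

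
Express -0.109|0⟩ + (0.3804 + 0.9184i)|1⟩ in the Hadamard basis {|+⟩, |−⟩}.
(0.1919 + 0.6494i)|+⟩ + (-0.3461 - 0.6494i)|−⟩

With |ψ⟩ = α|0⟩ + β|1⟩, the Hadamard-basis coefficients are ⟨+|ψ⟩ = (α + β)/√2 and ⟨−|ψ⟩ = (α − β)/√2.
Here α = -0.109, β = (0.3804 + 0.9184i): (α + β)/√2 = (0.1919 + 0.6494i), (α − β)/√2 = (-0.3461 - 0.6494i).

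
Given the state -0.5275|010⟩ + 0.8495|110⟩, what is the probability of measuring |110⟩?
0.7217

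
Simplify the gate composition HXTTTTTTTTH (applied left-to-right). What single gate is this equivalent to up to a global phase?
Z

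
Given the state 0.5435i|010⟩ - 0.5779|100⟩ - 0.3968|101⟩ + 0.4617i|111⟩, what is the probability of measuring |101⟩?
0.1575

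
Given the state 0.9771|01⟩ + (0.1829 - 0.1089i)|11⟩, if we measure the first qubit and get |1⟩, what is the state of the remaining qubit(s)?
(0.8592 - 0.5116i)|1⟩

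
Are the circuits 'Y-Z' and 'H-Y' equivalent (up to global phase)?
No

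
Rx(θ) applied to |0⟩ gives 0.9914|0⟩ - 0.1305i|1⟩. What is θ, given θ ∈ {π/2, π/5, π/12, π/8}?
π/12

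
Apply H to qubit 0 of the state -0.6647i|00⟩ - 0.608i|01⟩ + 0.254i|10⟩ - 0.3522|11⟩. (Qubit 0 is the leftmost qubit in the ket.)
-0.2904i|00⟩ + (-0.249 - 0.4299i)|01⟩ - 0.6496i|10⟩ + (0.249 - 0.4299i)|11⟩

H on qubit 0 mixes each pair of kets that differ only in qubit 0: amplitudes (a, b) of (|…0…⟩, |…1…⟩) become ((a + b)/√2, (a − b)/√2). Kets absent from the input have amplitude 0.
(|00⟩, |10⟩): (a, b) = (-0.6647i, 0.254i) → (-0.2904i, -0.6496i)
(|01⟩, |11⟩): (a, b) = (-0.608i, -0.3522) → ((-0.249 - 0.4299i), (0.249 - 0.4299i))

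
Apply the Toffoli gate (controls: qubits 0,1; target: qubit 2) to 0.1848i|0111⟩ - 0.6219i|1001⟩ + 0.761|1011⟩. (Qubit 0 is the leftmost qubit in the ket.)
0.1848i|0111⟩ - 0.6219i|1001⟩ + 0.761|1011⟩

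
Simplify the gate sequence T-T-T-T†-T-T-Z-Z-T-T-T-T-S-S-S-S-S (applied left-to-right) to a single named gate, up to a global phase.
S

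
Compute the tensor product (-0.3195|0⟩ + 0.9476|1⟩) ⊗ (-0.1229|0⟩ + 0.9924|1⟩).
0.03927|00⟩ - 0.3171|01⟩ - 0.1165|10⟩ + 0.9404|11⟩

amp(|b₁b₂…⟩) = product of the factor amplitudes for bits b₁, b₂, …; only kets whose every factor amplitude is nonzero survive.
|00⟩: (-0.3195)(-0.1229) = 0.03927
|01⟩: (-0.3195)(0.9924) = -0.3171
|10⟩: (0.9476)(-0.1229) = -0.1165
|11⟩: (0.9476)(0.9924) = 0.9404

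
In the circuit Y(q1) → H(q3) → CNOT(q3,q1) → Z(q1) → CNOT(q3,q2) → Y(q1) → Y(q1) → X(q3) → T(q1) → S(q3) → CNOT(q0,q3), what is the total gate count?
11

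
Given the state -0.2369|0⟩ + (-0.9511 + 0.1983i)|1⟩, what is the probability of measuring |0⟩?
0.05612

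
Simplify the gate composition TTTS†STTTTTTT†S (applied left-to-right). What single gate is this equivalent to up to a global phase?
S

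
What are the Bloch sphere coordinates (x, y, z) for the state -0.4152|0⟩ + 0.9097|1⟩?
(-0.7554, 0, -0.6552)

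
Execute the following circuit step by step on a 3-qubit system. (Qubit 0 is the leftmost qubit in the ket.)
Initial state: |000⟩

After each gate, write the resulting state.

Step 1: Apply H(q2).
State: 1/√2|000⟩ + 1/√2|001⟩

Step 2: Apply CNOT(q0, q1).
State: 1/√2|000⟩ + 1/√2|001⟩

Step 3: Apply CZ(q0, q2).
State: 1/√2|000⟩ + 1/√2|001⟩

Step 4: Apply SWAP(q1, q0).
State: 1/√2|000⟩ + 1/√2|001⟩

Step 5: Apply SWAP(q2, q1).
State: 1/√2|000⟩ + 1/√2|010⟩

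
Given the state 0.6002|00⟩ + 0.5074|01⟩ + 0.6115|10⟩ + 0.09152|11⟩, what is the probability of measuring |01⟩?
0.2575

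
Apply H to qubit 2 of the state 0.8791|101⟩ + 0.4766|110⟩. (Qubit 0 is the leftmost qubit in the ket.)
0.6216|100⟩ - 0.6216|101⟩ + 0.337|110⟩ + 0.337|111⟩

H on qubit 2 mixes each pair of kets that differ only in qubit 2: amplitudes (a, b) of (|…0…⟩, |…1…⟩) become ((a + b)/√2, (a − b)/√2). Kets absent from the input have amplitude 0.
(|100⟩, |101⟩): (a, b) = (0, 0.8791) → (0.6216, -0.6216)
(|110⟩, |111⟩): (a, b) = (0.4766, 0) → (0.337, 0.337)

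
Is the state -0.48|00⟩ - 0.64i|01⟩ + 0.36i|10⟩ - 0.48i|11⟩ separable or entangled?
Entangled

Writing the state as a|00⟩ + b|01⟩ + c|10⟩ + d|11⟩, it is a product state iff ad − bc = 0.
Here (a, b, c, d) = (-0.48, -0.64i, 0.36i, -0.48i): ad − bc = (-0.48)(-0.48i) − (-0.64i)(0.36i) = (-0.2304 + 0.2304i) ≠ 0, so the state is entangled.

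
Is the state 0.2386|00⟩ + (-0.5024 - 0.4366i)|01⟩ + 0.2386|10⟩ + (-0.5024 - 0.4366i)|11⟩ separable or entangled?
Separable

Writing the state as a|00⟩ + b|01⟩ + c|10⟩ + d|11⟩, it is a product state iff ad − bc = 0.
Here (a, b, c, d) = (0.2386, (-0.5024 - 0.4366i), 0.2386, (-0.5024 - 0.4366i)): ad − bc = (0.2386)(-0.5024 - 0.4366i) − (-0.5024 - 0.4366i)(0.2386) = 0, so the state is separable.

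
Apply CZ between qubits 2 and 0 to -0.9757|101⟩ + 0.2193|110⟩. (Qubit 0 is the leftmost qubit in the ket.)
0.9757|101⟩ + 0.2193|110⟩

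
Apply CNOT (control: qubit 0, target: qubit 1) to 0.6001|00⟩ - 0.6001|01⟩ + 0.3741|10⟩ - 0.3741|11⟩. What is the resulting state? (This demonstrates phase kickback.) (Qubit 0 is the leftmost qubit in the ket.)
0.6001|00⟩ - 0.6001|01⟩ - 0.3741|10⟩ + 0.3741|11⟩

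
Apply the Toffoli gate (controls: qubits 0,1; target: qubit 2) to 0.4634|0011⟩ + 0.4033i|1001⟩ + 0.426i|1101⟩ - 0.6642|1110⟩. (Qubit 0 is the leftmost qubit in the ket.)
0.4634|0011⟩ + 0.4033i|1001⟩ - 0.6642|1100⟩ + 0.426i|1111⟩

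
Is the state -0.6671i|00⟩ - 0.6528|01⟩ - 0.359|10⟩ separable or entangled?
Entangled

Writing the state as a|00⟩ + b|01⟩ + c|10⟩ + d|11⟩, it is a product state iff ad − bc = 0.
Here (a, b, c, d) = (-0.6671i, -0.6528, -0.359, 0): ad − bc = (-0.6671i)(0) − (-0.6528)(-0.359) = -0.2344 ≠ 0, so the state is entangled.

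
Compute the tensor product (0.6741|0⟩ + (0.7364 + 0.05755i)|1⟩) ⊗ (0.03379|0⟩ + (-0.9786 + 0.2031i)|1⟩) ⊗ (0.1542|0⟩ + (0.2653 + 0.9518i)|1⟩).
0.003512|000⟩ + (0.006043 + 0.02168i)|001⟩ + (-0.1017 + 0.02111i)|010⟩ + (-0.3053 - 0.5916i)|011⟩ + (0.003837 + 0.0002999i)|100⟩ + (0.004751 + 0.0242i)|101⟩ + (-0.1129 + 0.01438i)|110⟩ + (-0.283 - 0.6723i)|111⟩

amp(|b₁b₂…⟩) = product of the factor amplitudes for bits b₁, b₂, …; only kets whose every factor amplitude is nonzero survive.
|000⟩: (0.6741)(0.03379)(0.1542) = 0.003512
|001⟩: (0.6741)(0.03379)(0.2653 + 0.9518i) = (0.006043 + 0.02168i)
|010⟩: (0.6741)(-0.9786 + 0.2031i)(0.1542) = (-0.1017 + 0.02111i)
|011⟩: (0.6741)(-0.9786 + 0.2031i)(0.2653 + 0.9518i) = (-0.3053 - 0.5916i)
|100⟩: (0.7364 + 0.05755i)(0.03379)(0.1542) = (0.003837 + 0.0002999i)
|101⟩: (0.7364 + 0.05755i)(0.03379)(0.2653 + 0.9518i) = (0.004751 + 0.0242i)
|110⟩: (0.7364 + 0.05755i)(-0.9786 + 0.2031i)(0.1542) = (-0.1129 + 0.01438i)
|111⟩: (0.7364 + 0.05755i)(-0.9786 + 0.2031i)(0.2653 + 0.9518i) = (-0.283 - 0.6723i)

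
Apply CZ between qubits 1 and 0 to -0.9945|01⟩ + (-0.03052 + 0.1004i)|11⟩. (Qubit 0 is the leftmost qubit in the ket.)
-0.9945|01⟩ + (0.03052 - 0.1004i)|11⟩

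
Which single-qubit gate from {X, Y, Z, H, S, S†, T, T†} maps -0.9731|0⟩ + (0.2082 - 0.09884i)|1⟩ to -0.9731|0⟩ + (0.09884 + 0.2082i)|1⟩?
S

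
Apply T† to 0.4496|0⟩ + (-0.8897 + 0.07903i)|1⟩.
0.4496|0⟩ + (-0.5732 + 0.685i)|1⟩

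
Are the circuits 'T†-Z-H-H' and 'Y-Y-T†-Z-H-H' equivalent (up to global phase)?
Yes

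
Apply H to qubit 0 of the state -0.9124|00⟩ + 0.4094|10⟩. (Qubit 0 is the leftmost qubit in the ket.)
-0.3557|00⟩ - 0.9347|10⟩

H on qubit 0 mixes each pair of kets that differ only in qubit 0: amplitudes (a, b) of (|…0…⟩, |…1…⟩) become ((a + b)/√2, (a − b)/√2). Kets absent from the input have amplitude 0.
(|00⟩, |10⟩): (a, b) = (-0.9124, 0.4094) → (-0.3557, -0.9347)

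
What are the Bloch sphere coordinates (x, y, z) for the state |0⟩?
(0, 0, 1)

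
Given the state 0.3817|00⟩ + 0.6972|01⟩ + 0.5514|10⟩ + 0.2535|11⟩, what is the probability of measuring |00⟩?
0.1457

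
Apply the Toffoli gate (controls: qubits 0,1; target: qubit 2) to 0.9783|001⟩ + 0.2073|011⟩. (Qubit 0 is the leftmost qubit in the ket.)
0.9783|001⟩ + 0.2073|011⟩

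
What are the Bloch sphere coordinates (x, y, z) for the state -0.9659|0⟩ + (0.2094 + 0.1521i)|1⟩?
(-0.4045, -0.2938, 0.866)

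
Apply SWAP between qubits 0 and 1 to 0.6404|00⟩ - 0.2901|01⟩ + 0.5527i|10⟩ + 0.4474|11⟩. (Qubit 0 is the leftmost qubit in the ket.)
0.6404|00⟩ + 0.5527i|01⟩ - 0.2901|10⟩ + 0.4474|11⟩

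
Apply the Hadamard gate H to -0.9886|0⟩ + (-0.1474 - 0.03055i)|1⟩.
(-0.8033 - 0.0216i)|0⟩ + (-0.5948 + 0.0216i)|1⟩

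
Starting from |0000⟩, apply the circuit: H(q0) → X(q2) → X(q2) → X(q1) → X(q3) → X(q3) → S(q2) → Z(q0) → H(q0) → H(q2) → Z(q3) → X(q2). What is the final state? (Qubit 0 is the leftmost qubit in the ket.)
1/√2|1100⟩ + 1/√2|1110⟩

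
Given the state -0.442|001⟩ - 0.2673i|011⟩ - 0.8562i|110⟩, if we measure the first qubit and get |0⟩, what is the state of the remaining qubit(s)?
-0.8557|01⟩ - 0.5175i|11⟩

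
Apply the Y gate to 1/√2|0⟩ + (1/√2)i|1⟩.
1/√2|0⟩ + (1/√2)i|1⟩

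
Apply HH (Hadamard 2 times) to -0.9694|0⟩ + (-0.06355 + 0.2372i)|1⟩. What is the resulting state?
-0.9694|0⟩ + (-0.06355 + 0.2372i)|1⟩

H² = I, so an even number of Hadamards cancels: H^2 = I and the state is unchanged.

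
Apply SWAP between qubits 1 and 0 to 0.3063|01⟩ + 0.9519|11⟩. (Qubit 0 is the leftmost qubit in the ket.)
0.3063|10⟩ + 0.9519|11⟩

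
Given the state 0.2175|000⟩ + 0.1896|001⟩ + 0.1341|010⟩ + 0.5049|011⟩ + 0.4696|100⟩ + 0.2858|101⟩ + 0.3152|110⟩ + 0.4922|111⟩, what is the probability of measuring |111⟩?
0.2423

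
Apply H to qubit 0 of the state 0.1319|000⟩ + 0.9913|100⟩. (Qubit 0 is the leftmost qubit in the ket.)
0.7942|000⟩ - 0.6077|100⟩

H on qubit 0 mixes each pair of kets that differ only in qubit 0: amplitudes (a, b) of (|…0…⟩, |…1…⟩) become ((a + b)/√2, (a − b)/√2). Kets absent from the input have amplitude 0.
(|000⟩, |100⟩): (a, b) = (0.1319, 0.9913) → (0.7942, -0.6077)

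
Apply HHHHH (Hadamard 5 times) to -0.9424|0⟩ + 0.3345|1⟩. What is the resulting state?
-0.4299|0⟩ - 0.9029|1⟩

H² = I, so H^5 = H: a single Hadamard. With (a, b) = (-0.9424, 0.3345), H gives ((a + b)/√2, (a − b)/√2) = (-0.4299, -0.9029).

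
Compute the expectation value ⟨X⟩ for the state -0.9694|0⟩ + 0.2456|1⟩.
-0.4762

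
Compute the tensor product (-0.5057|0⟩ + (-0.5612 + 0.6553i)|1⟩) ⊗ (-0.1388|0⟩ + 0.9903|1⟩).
0.07019|00⟩ - 0.5008|01⟩ + (0.07789 - 0.09096i)|10⟩ + (-0.5558 + 0.6489i)|11⟩

amp(|b₁b₂…⟩) = product of the factor amplitudes for bits b₁, b₂, …; only kets whose every factor amplitude is nonzero survive.
|00⟩: (-0.5057)(-0.1388) = 0.07019
|01⟩: (-0.5057)(0.9903) = -0.5008
|10⟩: (-0.5612 + 0.6553i)(-0.1388) = (0.07789 - 0.09096i)
|11⟩: (-0.5612 + 0.6553i)(0.9903) = (-0.5558 + 0.6489i)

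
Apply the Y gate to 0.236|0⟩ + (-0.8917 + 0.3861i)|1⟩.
(0.3861 + 0.8917i)|0⟩ + 0.236i|1⟩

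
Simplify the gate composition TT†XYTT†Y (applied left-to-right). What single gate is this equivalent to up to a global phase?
X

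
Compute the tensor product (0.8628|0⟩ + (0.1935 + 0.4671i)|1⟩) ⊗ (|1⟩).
0.8628|01⟩ + (0.1935 + 0.4671i)|11⟩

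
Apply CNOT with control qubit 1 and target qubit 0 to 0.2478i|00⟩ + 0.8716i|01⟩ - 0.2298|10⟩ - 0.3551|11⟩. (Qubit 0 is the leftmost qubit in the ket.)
0.2478i|00⟩ - 0.3551|01⟩ - 0.2298|10⟩ + 0.8716i|11⟩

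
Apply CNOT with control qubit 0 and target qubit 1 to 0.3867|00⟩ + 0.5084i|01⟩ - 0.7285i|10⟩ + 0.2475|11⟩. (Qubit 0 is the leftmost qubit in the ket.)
0.3867|00⟩ + 0.5084i|01⟩ + 0.2475|10⟩ - 0.7285i|11⟩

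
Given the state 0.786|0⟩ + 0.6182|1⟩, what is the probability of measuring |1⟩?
0.3822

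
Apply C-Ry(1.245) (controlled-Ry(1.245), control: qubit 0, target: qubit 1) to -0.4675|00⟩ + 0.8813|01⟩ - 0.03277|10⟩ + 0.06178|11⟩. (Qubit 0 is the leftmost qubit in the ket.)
-0.4675|00⟩ + 0.8813|01⟩ - 0.06265|10⟩ + 0.03108|11⟩

C-Ry(1.245) leaves the control-|0⟩ kets |00⟩, |01⟩ unchanged and applies Ry(1.245) to qubit 1 on the control-|1⟩ pair (|10⟩, |11⟩).
Ry(1.245) = [[cos(θ/2), −sin(θ/2)], [sin(θ/2), cos(θ/2)]]; θ = 1.245, cos(θ/2) ≈ 0.812423, sin(θ/2) ≈ 0.583068.
With a = amp(|10⟩) = -0.03277 and b = amp(|11⟩) = 0.06178:
new amp(|10⟩) = (0.812423)·a + (-0.583068)·b = -0.06265
new amp(|11⟩) = (0.583068)·a + (0.812423)·b = 0.03108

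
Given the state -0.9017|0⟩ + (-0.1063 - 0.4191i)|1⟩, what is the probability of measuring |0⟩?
0.8131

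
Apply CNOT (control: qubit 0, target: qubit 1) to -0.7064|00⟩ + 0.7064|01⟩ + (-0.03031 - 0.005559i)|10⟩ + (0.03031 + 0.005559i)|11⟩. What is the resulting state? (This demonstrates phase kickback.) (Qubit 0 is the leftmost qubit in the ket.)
-0.7064|00⟩ + 0.7064|01⟩ + (0.03031 + 0.005559i)|10⟩ + (-0.03031 - 0.005559i)|11⟩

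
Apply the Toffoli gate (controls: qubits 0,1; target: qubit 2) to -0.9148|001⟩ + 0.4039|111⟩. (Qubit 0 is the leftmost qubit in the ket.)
-0.9148|001⟩ + 0.4039|110⟩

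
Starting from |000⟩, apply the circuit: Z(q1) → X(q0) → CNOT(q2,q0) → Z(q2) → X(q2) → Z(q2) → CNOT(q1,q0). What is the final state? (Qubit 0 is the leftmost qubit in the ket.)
-|101⟩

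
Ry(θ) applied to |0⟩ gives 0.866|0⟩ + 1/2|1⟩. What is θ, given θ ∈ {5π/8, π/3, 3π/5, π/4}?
π/3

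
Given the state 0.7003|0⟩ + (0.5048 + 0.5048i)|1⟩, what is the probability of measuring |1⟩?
0.5096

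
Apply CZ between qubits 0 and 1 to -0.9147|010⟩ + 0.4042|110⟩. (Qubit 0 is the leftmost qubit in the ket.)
-0.9147|010⟩ - 0.4042|110⟩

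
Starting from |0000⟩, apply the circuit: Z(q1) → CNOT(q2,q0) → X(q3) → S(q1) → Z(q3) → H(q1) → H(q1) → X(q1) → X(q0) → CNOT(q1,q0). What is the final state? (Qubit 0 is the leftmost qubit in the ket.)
-|0101⟩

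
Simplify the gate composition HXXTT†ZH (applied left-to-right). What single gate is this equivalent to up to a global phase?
X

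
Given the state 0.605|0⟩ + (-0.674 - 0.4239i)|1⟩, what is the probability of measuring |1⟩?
0.634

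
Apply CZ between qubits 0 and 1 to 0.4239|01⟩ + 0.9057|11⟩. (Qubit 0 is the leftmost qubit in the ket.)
0.4239|01⟩ - 0.9057|11⟩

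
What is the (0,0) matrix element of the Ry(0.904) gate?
0.8996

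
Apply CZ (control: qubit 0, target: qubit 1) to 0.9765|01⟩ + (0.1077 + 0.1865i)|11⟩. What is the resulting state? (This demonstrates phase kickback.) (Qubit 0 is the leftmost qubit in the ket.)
0.9765|01⟩ + (-0.1077 - 0.1865i)|11⟩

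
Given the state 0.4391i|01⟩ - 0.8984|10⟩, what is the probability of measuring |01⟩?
0.1928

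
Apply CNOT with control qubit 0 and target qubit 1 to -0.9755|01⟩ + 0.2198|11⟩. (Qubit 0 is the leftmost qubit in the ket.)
-0.9755|01⟩ + 0.2198|10⟩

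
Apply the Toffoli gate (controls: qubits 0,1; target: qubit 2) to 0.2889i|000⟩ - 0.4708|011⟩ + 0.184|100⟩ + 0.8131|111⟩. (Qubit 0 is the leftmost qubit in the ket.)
0.2889i|000⟩ - 0.4708|011⟩ + 0.184|100⟩ + 0.8131|110⟩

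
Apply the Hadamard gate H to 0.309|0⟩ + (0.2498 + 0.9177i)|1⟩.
(0.3951 + 0.6489i)|0⟩ + (0.04186 - 0.6489i)|1⟩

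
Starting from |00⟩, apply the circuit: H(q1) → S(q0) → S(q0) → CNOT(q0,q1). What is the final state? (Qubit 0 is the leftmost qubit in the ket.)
1/√2|00⟩ + 1/√2|01⟩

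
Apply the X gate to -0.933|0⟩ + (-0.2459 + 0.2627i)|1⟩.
(-0.2459 + 0.2627i)|0⟩ - 0.933|1⟩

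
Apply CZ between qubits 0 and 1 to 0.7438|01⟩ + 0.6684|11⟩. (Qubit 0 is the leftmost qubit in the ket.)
0.7438|01⟩ - 0.6684|11⟩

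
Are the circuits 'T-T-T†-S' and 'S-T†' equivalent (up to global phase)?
No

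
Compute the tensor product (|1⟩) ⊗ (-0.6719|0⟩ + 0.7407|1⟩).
-0.6719|10⟩ + 0.7407|11⟩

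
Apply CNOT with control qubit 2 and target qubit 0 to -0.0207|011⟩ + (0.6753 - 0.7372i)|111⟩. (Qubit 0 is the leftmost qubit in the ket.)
(0.6753 - 0.7372i)|011⟩ - 0.0207|111⟩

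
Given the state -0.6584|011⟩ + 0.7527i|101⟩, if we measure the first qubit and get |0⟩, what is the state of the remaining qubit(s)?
-|11⟩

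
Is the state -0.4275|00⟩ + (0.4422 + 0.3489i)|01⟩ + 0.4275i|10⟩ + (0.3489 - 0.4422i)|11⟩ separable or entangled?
Separable

Writing the state as a|00⟩ + b|01⟩ + c|10⟩ + d|11⟩, it is a product state iff ad − bc = 0.
Here (a, b, c, d) = (-0.4275, (0.4422 + 0.3489i), 0.4275i, (0.3489 - 0.4422i)): ad − bc = (-0.4275)(0.3489 - 0.4422i) − (0.4422 + 0.3489i)(0.4275i) = 0, so the state is separable.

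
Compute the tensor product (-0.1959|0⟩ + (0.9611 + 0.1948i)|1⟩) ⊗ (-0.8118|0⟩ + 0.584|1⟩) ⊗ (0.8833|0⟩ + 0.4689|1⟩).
0.1405|000⟩ + 0.07457|001⟩ - 0.1011|010⟩ - 0.05364|011⟩ + (-0.6892 - 0.1397i)|100⟩ + (-0.3658 - 0.07415i)|101⟩ + (0.4958 + 0.1005i)|110⟩ + (0.2632 + 0.05334i)|111⟩

amp(|b₁b₂…⟩) = product of the factor amplitudes for bits b₁, b₂, …; only kets whose every factor amplitude is nonzero survive.
|000⟩: (-0.1959)(-0.8118)(0.8833) = 0.1405
|001⟩: (-0.1959)(-0.8118)(0.4689) = 0.07457
|010⟩: (-0.1959)(0.584)(0.8833) = -0.1011
|011⟩: (-0.1959)(0.584)(0.4689) = -0.05364
|100⟩: (0.9611 + 0.1948i)(-0.8118)(0.8833) = (-0.6892 - 0.1397i)
|101⟩: (0.9611 + 0.1948i)(-0.8118)(0.4689) = (-0.3658 - 0.07415i)
|110⟩: (0.9611 + 0.1948i)(0.584)(0.8833) = (0.4958 + 0.1005i)
|111⟩: (0.9611 + 0.1948i)(0.584)(0.4689) = (0.2632 + 0.05334i)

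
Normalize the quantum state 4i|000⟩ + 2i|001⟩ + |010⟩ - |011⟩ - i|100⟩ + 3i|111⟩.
(1/√2)i|000⟩ + (1/√8)i|001⟩ + 0.1768|010⟩ - 0.1768|011⟩ - 0.1768i|100⟩ + 0.5303i|111⟩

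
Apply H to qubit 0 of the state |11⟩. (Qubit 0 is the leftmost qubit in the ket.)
1/√2|01⟩ - 1/√2|11⟩

H on qubit 0 mixes each pair of kets that differ only in qubit 0: amplitudes (a, b) of (|…0…⟩, |…1…⟩) become ((a + b)/√2, (a − b)/√2). Kets absent from the input have amplitude 0.
(|01⟩, |11⟩): (a, b) = (0, 1) → (1/√2, -1/√2)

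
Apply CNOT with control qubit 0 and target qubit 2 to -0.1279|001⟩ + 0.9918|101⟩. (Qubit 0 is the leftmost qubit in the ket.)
-0.1279|001⟩ + 0.9918|100⟩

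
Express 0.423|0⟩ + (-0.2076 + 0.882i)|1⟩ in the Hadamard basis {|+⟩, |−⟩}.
(0.1523 + 0.6237i)|+⟩ + (0.4459 - 0.6237i)|−⟩

With |ψ⟩ = α|0⟩ + β|1⟩, the Hadamard-basis coefficients are ⟨+|ψ⟩ = (α + β)/√2 and ⟨−|ψ⟩ = (α − β)/√2.
Here α = 0.423, β = (-0.2076 + 0.882i): (α + β)/√2 = (0.1523 + 0.6237i), (α − β)/√2 = (0.4459 - 0.6237i).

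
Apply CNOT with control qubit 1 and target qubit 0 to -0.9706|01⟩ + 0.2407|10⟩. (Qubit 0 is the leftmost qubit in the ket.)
0.2407|10⟩ - 0.9706|11⟩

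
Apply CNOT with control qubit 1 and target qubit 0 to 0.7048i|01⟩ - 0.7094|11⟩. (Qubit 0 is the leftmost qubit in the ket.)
-0.7094|01⟩ + 0.7048i|11⟩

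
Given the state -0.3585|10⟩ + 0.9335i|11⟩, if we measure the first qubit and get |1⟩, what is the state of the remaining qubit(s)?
-0.3585|0⟩ + 0.9335i|1⟩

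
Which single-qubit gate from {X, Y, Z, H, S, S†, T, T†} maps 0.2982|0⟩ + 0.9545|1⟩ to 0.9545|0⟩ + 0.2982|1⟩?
X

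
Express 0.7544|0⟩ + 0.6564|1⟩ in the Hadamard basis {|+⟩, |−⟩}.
0.9976|+⟩ + 0.0693|−⟩

With |ψ⟩ = α|0⟩ + β|1⟩, the Hadamard-basis coefficients are ⟨+|ψ⟩ = (α + β)/√2 and ⟨−|ψ⟩ = (α − β)/√2.
Here α = 0.7544, β = 0.6564: (α + β)/√2 = 0.9976, (α − β)/√2 = 0.0693.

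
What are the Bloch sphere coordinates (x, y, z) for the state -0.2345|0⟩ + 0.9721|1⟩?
(-0.4559, 0, -0.89)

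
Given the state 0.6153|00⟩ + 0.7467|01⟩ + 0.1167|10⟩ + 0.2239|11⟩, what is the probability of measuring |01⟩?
0.5576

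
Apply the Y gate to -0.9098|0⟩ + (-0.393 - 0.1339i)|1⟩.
(-0.1339 + 0.393i)|0⟩ - 0.9098i|1⟩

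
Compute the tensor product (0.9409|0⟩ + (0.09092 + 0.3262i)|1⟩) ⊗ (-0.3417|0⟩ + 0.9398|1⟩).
-0.3215|00⟩ + 0.8843|01⟩ + (-0.03107 - 0.1115i)|10⟩ + (0.08545 + 0.3066i)|11⟩

amp(|b₁b₂…⟩) = product of the factor amplitudes for bits b₁, b₂, …; only kets whose every factor amplitude is nonzero survive.
|00⟩: (0.9409)(-0.3417) = -0.3215
|01⟩: (0.9409)(0.9398) = 0.8843
|10⟩: (0.09092 + 0.3262i)(-0.3417) = (-0.03107 - 0.1115i)
|11⟩: (0.09092 + 0.3262i)(0.9398) = (0.08545 + 0.3066i)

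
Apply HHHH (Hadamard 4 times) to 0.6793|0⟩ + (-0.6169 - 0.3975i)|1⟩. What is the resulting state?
0.6793|0⟩ + (-0.6169 - 0.3975i)|1⟩

H² = I, so an even number of Hadamards cancels: H^4 = I and the state is unchanged.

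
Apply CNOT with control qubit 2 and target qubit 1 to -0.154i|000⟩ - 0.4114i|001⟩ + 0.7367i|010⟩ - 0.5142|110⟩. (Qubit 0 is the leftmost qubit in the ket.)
-0.154i|000⟩ + 0.7367i|010⟩ - 0.4114i|011⟩ - 0.5142|110⟩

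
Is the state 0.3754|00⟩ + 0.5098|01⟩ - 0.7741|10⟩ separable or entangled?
Entangled

Writing the state as a|00⟩ + b|01⟩ + c|10⟩ + d|11⟩, it is a product state iff ad − bc = 0.
Here (a, b, c, d) = (0.3754, 0.5098, -0.7741, 0): ad − bc = (0.3754)(0) − (0.5098)(-0.7741) = 0.3946 ≠ 0, so the state is entangled.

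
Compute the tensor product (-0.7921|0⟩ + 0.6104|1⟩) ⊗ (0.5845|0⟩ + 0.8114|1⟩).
-0.463|00⟩ - 0.6427|01⟩ + 0.3568|10⟩ + 0.4953|11⟩

amp(|b₁b₂…⟩) = product of the factor amplitudes for bits b₁, b₂, …; only kets whose every factor amplitude is nonzero survive.
|00⟩: (-0.7921)(0.5845) = -0.463
|01⟩: (-0.7921)(0.8114) = -0.6427
|10⟩: (0.6104)(0.5845) = 0.3568
|11⟩: (0.6104)(0.8114) = 0.4953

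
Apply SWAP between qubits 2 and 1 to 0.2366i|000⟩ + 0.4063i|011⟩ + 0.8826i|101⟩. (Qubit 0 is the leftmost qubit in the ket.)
0.2366i|000⟩ + 0.4063i|011⟩ + 0.8826i|110⟩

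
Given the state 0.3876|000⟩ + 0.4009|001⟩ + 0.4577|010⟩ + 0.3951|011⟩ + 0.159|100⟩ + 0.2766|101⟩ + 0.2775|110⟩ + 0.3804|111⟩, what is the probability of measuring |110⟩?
0.07701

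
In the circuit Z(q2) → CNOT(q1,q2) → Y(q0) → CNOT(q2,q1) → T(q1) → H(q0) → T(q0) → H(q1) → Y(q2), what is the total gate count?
9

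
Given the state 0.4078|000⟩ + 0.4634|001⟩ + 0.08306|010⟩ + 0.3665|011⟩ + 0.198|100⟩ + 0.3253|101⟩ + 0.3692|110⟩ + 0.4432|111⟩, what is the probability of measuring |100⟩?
0.0392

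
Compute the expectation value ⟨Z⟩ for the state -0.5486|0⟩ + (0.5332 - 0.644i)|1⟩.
-0.3981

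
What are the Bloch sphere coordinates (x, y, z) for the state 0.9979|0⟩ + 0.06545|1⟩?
(0.1306, 0, 0.9915)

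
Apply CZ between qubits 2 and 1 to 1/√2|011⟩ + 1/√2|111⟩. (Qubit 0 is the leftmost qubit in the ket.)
-1/√2|011⟩ - 1/√2|111⟩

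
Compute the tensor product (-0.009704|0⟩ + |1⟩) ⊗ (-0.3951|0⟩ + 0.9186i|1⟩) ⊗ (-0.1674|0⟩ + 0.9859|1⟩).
-0.0006418|000⟩ + 0.00378|001⟩ + 0.001492i|010⟩ - 0.008788i|011⟩ + 0.06614|100⟩ - 0.3895|101⟩ - 0.1538i|110⟩ + 0.9056i|111⟩

amp(|b₁b₂…⟩) = product of the factor amplitudes for bits b₁, b₂, …; only kets whose every factor amplitude is nonzero survive.
|000⟩: (-0.009704)(-0.3951)(-0.1674) = -0.0006418
|001⟩: (-0.009704)(-0.3951)(0.9859) = 0.00378
|010⟩: (-0.009704)(0.9186i)(-0.1674) = 0.001492i
|011⟩: (-0.009704)(0.9186i)(0.9859) = -0.008788i
|100⟩: (1)(-0.3951)(-0.1674) = 0.06614
|101⟩: (1)(-0.3951)(0.9859) = -0.3895
|110⟩: (1)(0.9186i)(-0.1674) = -0.1538i
|111⟩: (1)(0.9186i)(0.9859) = 0.9056i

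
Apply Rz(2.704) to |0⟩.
(0.2171 - 0.9762i)|0⟩

Rz(2.704) = [[e^(−iθ/2), 0], [0, e^(iθ/2)]] with e^(±iθ/2) = cos(θ/2) ± i·sin(θ/2); θ = 2.704, cos(θ/2) ≈ 0.217055, sin(θ/2) ≈ 0.976159.
With a = amp(|0⟩) = 1 and b = amp(|1⟩) = 0:
new amp(|0⟩) = (0.217055 - 0.976159i)·a = (0.2171 - 0.9762i)
new amp(|1⟩) = (0.217055 + 0.976159i)·b = 0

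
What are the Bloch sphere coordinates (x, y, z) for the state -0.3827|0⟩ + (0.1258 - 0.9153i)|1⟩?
(-0.09629, 0.7006, -0.7071)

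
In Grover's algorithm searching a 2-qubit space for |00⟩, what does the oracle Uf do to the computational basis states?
Uf|x⟩ = -|x⟩ if x = 00, else |x⟩ (phase flip on target)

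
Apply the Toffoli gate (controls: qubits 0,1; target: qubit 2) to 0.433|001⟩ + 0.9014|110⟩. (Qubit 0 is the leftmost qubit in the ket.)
0.433|001⟩ + 0.9014|111⟩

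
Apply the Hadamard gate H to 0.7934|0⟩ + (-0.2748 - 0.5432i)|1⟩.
(0.3667 - 0.3841i)|0⟩ + (0.7553 + 0.3841i)|1⟩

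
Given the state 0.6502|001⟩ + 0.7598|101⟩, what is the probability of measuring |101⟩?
0.5773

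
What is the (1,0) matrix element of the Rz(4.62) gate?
0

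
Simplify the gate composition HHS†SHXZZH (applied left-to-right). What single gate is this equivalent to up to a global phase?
Z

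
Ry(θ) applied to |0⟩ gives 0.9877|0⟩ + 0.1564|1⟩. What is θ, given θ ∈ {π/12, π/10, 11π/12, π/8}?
π/10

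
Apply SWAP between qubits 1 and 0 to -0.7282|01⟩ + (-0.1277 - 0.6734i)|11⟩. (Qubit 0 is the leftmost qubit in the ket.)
-0.7282|10⟩ + (-0.1277 - 0.6734i)|11⟩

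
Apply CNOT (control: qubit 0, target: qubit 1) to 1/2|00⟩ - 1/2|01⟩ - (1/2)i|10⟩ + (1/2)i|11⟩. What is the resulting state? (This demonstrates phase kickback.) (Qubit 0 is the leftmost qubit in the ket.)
1/2|00⟩ - 1/2|01⟩ + (1/2)i|10⟩ - (1/2)i|11⟩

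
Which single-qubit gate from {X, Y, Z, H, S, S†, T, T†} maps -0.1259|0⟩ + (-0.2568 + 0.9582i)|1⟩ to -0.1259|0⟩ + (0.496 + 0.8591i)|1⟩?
T†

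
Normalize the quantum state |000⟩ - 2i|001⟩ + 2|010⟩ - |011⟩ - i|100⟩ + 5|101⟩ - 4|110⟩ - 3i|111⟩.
0.128|000⟩ - 0.2561i|001⟩ + 0.2561|010⟩ - 0.128|011⟩ - 0.128i|100⟩ + 0.6402|101⟩ - 0.5121|110⟩ - 0.3841i|111⟩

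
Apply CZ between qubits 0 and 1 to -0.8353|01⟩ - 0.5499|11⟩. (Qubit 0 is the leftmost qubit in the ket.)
-0.8353|01⟩ + 0.5499|11⟩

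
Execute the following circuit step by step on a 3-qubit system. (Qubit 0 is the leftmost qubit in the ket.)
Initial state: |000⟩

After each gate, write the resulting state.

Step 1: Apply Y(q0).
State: i|100⟩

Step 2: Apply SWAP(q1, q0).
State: i|010⟩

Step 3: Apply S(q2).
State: i|010⟩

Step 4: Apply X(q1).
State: i|000⟩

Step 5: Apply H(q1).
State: (1/√2)i|000⟩ + (1/√2)i|010⟩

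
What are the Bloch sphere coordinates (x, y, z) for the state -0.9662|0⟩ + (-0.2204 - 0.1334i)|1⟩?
(0.4259, 0.2578, 0.8672)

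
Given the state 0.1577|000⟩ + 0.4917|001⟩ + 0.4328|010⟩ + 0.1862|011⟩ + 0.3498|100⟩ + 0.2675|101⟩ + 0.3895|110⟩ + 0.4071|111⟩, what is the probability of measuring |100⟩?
0.1224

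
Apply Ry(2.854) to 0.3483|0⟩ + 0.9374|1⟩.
-0.8778|0⟩ + 0.479|1⟩

Ry(2.854) = [[cos(θ/2), −sin(θ/2)], [sin(θ/2), cos(θ/2)]]; θ = 2.854, cos(θ/2) ≈ 0.143301, sin(θ/2) ≈ 0.989679.
With a = amp(|0⟩) = 0.3483 and b = amp(|1⟩) = 0.9374:
new amp(|0⟩) = (0.143301)·a + (-0.989679)·b = -0.8778
new amp(|1⟩) = (0.989679)·a + (0.143301)·b = 0.479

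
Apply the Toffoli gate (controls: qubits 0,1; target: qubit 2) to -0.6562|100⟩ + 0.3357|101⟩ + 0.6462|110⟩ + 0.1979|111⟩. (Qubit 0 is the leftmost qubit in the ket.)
-0.6562|100⟩ + 0.3357|101⟩ + 0.1979|110⟩ + 0.6462|111⟩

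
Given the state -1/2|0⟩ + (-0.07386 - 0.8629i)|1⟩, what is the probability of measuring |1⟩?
0.7501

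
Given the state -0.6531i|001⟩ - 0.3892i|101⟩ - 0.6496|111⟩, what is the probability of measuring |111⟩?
0.422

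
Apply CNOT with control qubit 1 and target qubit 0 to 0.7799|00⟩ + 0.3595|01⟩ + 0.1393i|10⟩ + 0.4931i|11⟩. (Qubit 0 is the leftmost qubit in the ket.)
0.7799|00⟩ + 0.4931i|01⟩ + 0.1393i|10⟩ + 0.3595|11⟩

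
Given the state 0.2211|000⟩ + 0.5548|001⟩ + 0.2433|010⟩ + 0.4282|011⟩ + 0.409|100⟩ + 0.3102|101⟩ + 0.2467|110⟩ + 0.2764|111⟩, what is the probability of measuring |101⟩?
0.09622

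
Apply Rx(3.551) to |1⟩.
-0.9791i|0⟩ - 0.2033|1⟩

Rx(3.551) = [[cos(θ/2), −i·sin(θ/2)], [−i·sin(θ/2), cos(θ/2)]]; θ = 3.551, cos(θ/2) ≈ -0.203277, sin(θ/2) ≈ 0.979121.
With a = amp(|0⟩) = 0 and b = amp(|1⟩) = 1:
new amp(|0⟩) = (-0.203277)·a + (-0.979121i)·b = -0.9791i
new amp(|1⟩) = (-0.979121i)·a + (-0.203277)·b = -0.2033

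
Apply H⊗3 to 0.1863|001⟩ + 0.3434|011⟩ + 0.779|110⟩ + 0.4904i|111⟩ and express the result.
(0.4627 + 0.1734i)|000⟩ + (0.08814 - 0.1734i)|001⟩ + (-0.331 - 0.1734i)|010⟩ + (-0.2199 + 0.1734i)|011⟩ + (-0.08814 - 0.1734i)|100⟩ + (-0.4627 + 0.1734i)|101⟩ + (0.2199 + 0.1734i)|110⟩ + (0.331 - 0.1734i)|111⟩

H⊗3 gives amp(|y⟩) = (1/2√2) Σ_x (−1)^(x·y) amp(|x⟩), where x·y is the number of positions in which both x and y have a 1.
|000⟩: (0.1863 + 0.3434 + 0.779 + 0.4904i)/(2√2) = (0.4627 + 0.1734i)
|001⟩: (-0.1863 - 0.3434 + 0.779 - 0.4904i)/(2√2) = (0.08814 - 0.1734i)
|010⟩: (0.1863 - 0.3434 - 0.779 - 0.4904i)/(2√2) = (-0.331 - 0.1734i)
|011⟩: (-0.1863 + 0.3434 - 0.779 + 0.4904i)/(2√2) = (-0.2199 + 0.1734i)
|100⟩: (0.1863 + 0.3434 - 0.779 - 0.4904i)/(2√2) = (-0.08814 - 0.1734i)
|101⟩: (-0.1863 - 0.3434 - 0.779 + 0.4904i)/(2√2) = (-0.4627 + 0.1734i)
|110⟩: (0.1863 - 0.3434 + 0.779 + 0.4904i)/(2√2) = (0.2199 + 0.1734i)
|111⟩: (-0.1863 + 0.3434 + 0.779 - 0.4904i)/(2√2) = (0.331 - 0.1734i)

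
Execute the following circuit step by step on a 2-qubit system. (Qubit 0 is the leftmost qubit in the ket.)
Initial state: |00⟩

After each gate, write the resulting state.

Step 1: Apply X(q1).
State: |01⟩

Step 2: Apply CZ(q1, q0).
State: |01⟩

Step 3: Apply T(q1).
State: (1/√2 + (1/√2)i)|01⟩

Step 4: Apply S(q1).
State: (-1/√2 + (1/√2)i)|01⟩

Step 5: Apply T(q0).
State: (-1/√2 + (1/√2)i)|01⟩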